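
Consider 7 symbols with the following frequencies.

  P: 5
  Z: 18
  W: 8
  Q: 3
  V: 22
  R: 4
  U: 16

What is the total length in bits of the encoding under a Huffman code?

Build the Huffman tree bottom-up:
combine Q(3), R(4) → 7
combine P(5), 7 → 12
combine W(8), 12 → 20
combine U(16), Z(18) → 34
combine 20, V(22) → 42
combine 34, 42 → 76
The encoded length is the sum of every internal node's weight: 7 + 12 + 20 + 34 + 42 + 76 = 191 bits.

191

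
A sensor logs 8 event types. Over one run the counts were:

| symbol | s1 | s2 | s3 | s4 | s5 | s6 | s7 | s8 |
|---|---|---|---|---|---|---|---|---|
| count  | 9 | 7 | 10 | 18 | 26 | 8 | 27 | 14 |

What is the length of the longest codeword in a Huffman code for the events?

Merge the two lowest-weight nodes at each step:
combine s2(7), s6(8) → 15
combine s1(9), s3(10) → 19
combine s8(14), 15 → 29
combine s4(18), 19 → 37
combine s5(26), s7(27) → 53
combine 29, 37 → 66
combine 53, 66 → 119
The rarest symbols sit at the bottom; the longest codeword is 4 bits.

4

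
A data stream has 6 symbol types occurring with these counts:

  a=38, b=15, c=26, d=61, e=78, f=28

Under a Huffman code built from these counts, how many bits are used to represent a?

3

Repeatedly merge the two smallest:
b(15) + c(26) → 41
f(28) + a(38) → 66
41 + d(61) → 102
66 + e(78) → 144
102 + 144 → 246
a's leaf is at depth 3, giving a 3-bit codeword.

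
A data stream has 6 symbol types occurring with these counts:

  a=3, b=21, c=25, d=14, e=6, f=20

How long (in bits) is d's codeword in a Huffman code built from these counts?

3

Build the tree from the bottom:
merge a(3) and e(6): 9
merge 9 and d(14): 23
merge f(20) and b(21): 41
merge 23 and c(25): 48
merge 41 and 48: 89
d sits 3 levels below the root, so its codeword is 3 bits.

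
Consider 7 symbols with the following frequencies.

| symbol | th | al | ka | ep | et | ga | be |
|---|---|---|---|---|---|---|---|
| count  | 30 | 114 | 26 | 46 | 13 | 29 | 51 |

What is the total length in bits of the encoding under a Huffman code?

Greedily combine the two least-frequent nodes:
merge et(13) and ka(26): 39
merge ga(29) and th(30): 59
merge 39 and ep(46): 85
merge be(51) and 59: 110
merge 85 and 110: 195
merge al(114) and 195: 309
The encoded length is the sum of every internal node's weight: 39 + 59 + 85 + 110 + 195 + 309 = 797 bits.

797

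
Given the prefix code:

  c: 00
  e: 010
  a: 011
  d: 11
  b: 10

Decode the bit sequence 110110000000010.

daccccb

Read left to right; each codeword is recognised as soon as it completes (prefix code):
  11→d | 011→a | 00→c | 00→c | 00→c | 00→c | 10→b
Decoded message: daccccb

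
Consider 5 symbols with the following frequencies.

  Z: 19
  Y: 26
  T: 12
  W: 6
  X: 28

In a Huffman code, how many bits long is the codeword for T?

3

Huffman merges, smallest pair first:
W(6) + T(12) → 18
18 + Z(19) → 37
Y(26) + X(28) → 54
37 + 54 → 91
The subtree containing T is merged 3 times, so code length = 3.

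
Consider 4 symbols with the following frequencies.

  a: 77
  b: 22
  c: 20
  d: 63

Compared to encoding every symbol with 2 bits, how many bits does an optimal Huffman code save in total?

35

Fixed-length: 2 bits × 182 symbols = 364 bits.
Huffman merges:
c(20) + b(22) → 42
42 + d(63) → 105
a(77) + 105 → 182
Huffman total = 42 + 105 + 182 = 329 bits.
Saving = 364 − 329 = 35 bits.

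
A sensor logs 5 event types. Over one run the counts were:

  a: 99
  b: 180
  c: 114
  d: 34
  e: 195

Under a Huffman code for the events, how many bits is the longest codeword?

3

Merge the two lowest-weight nodes at each step:
d(34) + a(99) → 133
c(114) + 133 → 247
b(180) + e(195) → 375
247 + 375 → 622
The rarest symbols sit at the bottom; the longest codeword is 3 bits.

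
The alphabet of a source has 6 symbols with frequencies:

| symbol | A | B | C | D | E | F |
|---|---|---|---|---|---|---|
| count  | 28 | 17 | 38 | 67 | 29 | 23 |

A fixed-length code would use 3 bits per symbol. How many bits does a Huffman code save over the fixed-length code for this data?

105

Fixed-length: 3 bits × 202 symbols = 606 bits.
Huffman merges:
merge B(17) and F(23): 40
merge A(28) and E(29): 57
merge C(38) and 40: 78
merge 57 and D(67): 124
merge 78 and 124: 202
Huffman total = 40 + 57 + 78 + 124 + 202 = 501 bits.
Saving = 606 − 501 = 105 bits.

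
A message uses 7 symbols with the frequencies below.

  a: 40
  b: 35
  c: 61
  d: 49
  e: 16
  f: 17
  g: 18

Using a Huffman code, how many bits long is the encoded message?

631

Greedily combine the two least-frequent nodes:
merge e(16) and f(17): 33
merge g(18) and 33: 51
merge b(35) and a(40): 75
merge d(49) and 51: 100
merge c(61) and 75: 136
merge 100 and 136: 236
The encoded length is the sum of every internal node's weight: 33 + 51 + 75 + 100 + 136 + 236 = 631 bits.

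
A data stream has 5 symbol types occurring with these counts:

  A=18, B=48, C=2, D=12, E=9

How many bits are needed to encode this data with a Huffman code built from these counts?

164

Greedily combine the two least-frequent nodes:
combine C(2), E(9) → 11
combine 11, D(12) → 23
combine A(18), 23 → 41
combine 41, B(48) → 89
Total encoded bits = sum of merged weights = 11 + 23 + 41 + 89 = 164.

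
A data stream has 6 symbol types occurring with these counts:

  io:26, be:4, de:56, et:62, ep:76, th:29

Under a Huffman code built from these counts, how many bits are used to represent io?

4

Build the tree from the bottom:
merge be(4) and io(26): 30
merge th(29) and 30: 59
merge de(56) and 59: 115
merge et(62) and ep(76): 138
merge 115 and 138: 253
io's leaf is at depth 4, giving a 4-bit codeword.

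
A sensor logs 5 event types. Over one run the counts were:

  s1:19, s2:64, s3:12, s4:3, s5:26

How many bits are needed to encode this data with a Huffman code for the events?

233

Merge the two smallest weights repeatedly:
merge s4(3) and s3(12): 15
merge 15 and s1(19): 34
merge s5(26) and 34: 60
merge 60 and s2(64): 124
Each symbol's bit-cost is frequency × depth; summing gives 233 bits (equivalently 15 + 34 + 60 + 124).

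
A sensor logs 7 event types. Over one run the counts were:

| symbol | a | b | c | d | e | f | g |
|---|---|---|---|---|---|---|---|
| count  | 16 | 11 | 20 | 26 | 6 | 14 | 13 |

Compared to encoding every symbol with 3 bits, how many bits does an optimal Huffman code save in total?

Fixed-length: 3 bits × 106 symbols = 318 bits.
Huffman merges:
combine e(6), b(11) → 17
combine g(13), f(14) → 27
combine a(16), 17 → 33
combine c(20), d(26) → 46
combine 27, 33 → 60
combine 46, 60 → 106
Huffman total = 17 + 27 + 33 + 46 + 60 + 106 = 289 bits.
Saving = 318 − 289 = 29 bits.

29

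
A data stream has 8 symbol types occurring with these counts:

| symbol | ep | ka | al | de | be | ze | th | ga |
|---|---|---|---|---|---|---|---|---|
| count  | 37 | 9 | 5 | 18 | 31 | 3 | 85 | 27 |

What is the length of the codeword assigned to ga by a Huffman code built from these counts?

3

Repeatedly merge the two smallest:
merge ze(3) and al(5): 8
merge 8 and ka(9): 17
merge 17 and de(18): 35
merge ga(27) and be(31): 58
merge 35 and ep(37): 72
merge 58 and 72: 130
merge th(85) and 130: 215
The subtree containing ga is merged 3 times, so code length = 3.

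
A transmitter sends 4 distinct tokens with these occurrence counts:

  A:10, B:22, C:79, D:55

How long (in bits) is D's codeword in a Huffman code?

2

Huffman merges, smallest pair first:
A(10) + B(22) → 32
32 + D(55) → 87
C(79) + 87 → 166
D sits 2 levels below the root, so its codeword is 2 bits.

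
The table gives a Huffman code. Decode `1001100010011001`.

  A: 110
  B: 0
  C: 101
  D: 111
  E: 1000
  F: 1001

Read left to right; each codeword is recognised as soon as it completes (prefix code):
  1001→F | 1000→E | 1001→F | 1001→F
Decoded message: FEFF

FEFF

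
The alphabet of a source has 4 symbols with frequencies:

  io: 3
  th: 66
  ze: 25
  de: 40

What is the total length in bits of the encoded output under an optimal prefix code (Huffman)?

230

Build the Huffman tree bottom-up:
combine io(3), ze(25) → 28
combine 28, de(40) → 68
combine th(66), 68 → 134
The encoded length is the sum of every internal node's weight: 28 + 68 + 134 = 230 bits.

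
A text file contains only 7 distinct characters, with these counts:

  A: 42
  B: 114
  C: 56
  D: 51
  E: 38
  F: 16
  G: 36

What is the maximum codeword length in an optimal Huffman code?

4

Merge the two lowest-weight nodes at each step:
F(16) + G(36) → 52
E(38) + A(42) → 80
D(51) + 52 → 103
C(56) + 80 → 136
103 + B(114) → 217
136 + 217 → 353
Maximum depth reached is 4.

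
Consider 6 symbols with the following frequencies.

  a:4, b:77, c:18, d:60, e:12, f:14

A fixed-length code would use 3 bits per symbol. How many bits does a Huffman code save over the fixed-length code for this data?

168

Fixed-length: 3 bits × 185 symbols = 555 bits.
Huffman merges:
merge a(4) and e(12): 16
merge f(14) and 16: 30
merge c(18) and 30: 48
merge 48 and d(60): 108
merge b(77) and 108: 185
Huffman total = 16 + 30 + 48 + 108 + 185 = 387 bits.
Saving = 555 − 387 = 168 bits.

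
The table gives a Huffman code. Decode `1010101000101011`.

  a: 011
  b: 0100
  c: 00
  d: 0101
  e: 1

Read left to right; each codeword is recognised as soon as it completes (prefix code):
  1→e | 0101→d | 0100→b | 0101→d | 011→a
Decoded message: edbda

edbda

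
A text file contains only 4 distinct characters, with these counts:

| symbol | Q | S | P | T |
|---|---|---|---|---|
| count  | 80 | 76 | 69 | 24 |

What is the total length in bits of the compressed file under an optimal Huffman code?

498

Greedily combine the two least-frequent nodes:
T(24) + P(69) → 93
S(76) + Q(80) → 156
93 + 156 → 249
Total encoded bits = sum of merged weights = 93 + 156 + 249 = 498.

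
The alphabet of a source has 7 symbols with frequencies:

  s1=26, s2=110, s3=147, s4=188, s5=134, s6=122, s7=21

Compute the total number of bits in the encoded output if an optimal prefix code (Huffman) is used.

Greedily combine the two least-frequent nodes:
merge s7(21) and s1(26): 47
merge 47 and s2(110): 157
merge s6(122) and s5(134): 256
merge s3(147) and 157: 304
merge s4(188) and 256: 444
merge 304 and 444: 748
Each symbol's bit-cost is frequency × depth; summing gives 1956 bits (equivalently 47 + 157 + 256 + 304 + 444 + 748).

1956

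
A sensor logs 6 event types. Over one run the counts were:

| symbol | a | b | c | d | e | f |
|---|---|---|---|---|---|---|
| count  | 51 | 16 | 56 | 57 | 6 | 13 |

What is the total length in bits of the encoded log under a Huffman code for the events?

Greedily combine the two least-frequent nodes:
e(6) + f(13) → 19
b(16) + 19 → 35
35 + a(51) → 86
c(56) + d(57) → 113
86 + 113 → 199
Total encoded bits = sum of merged weights = 19 + 35 + 86 + 113 + 199 = 452.

452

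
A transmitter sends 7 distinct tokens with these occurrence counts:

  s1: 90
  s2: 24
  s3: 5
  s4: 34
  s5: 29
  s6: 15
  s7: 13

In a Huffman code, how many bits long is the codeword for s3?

Huffman merges, smallest pair first:
s3(5) + s7(13) → 18
s6(15) + 18 → 33
s2(24) + s5(29) → 53
33 + s4(34) → 67
53 + 67 → 120
s1(90) + 120 → 210
s3 sits 5 levels below the root, so its codeword is 5 bits.

5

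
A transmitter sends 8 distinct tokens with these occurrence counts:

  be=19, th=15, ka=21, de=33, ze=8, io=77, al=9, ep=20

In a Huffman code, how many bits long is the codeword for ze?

Huffman merges, smallest pair first:
ze(8) + al(9) → 17
th(15) + 17 → 32
be(19) + ep(20) → 39
ka(21) + 32 → 53
de(33) + 39 → 72
53 + 72 → 125
io(77) + 125 → 202
ze sits 5 levels below the root, so its codeword is 5 bits.

5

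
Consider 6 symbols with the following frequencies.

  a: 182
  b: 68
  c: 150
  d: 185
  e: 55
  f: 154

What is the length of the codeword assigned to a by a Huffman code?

2

Repeatedly merge the two smallest:
merge e(55) and b(68): 123
merge 123 and c(150): 273
merge f(154) and a(182): 336
merge d(185) and 273: 458
merge 336 and 458: 794
a sits 2 levels below the root, so its codeword is 2 bits.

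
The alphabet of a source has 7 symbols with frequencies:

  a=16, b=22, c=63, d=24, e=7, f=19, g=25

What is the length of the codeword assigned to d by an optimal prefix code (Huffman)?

3

Huffman merges, smallest pair first:
merge e(7) and a(16): 23
merge f(19) and b(22): 41
merge 23 and d(24): 47
merge g(25) and 41: 66
merge 47 and c(63): 110
merge 66 and 110: 176
d's leaf is at depth 3, giving a 3-bit codeword.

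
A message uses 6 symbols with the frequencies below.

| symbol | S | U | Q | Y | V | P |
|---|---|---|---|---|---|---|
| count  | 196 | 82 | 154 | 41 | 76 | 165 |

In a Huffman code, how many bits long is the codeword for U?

Repeatedly merge the two smallest:
Y(41) + V(76) → 117
U(82) + 117 → 199
Q(154) + P(165) → 319
S(196) + 199 → 395
319 + 395 → 714
The subtree containing U is merged 3 times, so code length = 3.

3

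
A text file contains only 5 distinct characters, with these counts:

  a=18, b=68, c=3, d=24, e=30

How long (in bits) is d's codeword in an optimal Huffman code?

Build the tree from the bottom:
merge c(3) and a(18): 21
merge 21 and d(24): 45
merge e(30) and 45: 75
merge b(68) and 75: 143
d sits 3 levels below the root, so its codeword is 3 bits.

3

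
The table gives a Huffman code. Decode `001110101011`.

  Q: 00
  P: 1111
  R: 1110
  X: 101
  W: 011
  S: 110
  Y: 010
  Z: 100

QRXW

Read left to right; each codeword is recognised as soon as it completes (prefix code):
  00→Q | 1110→R | 101→X | 011→W
Decoded message: QRXW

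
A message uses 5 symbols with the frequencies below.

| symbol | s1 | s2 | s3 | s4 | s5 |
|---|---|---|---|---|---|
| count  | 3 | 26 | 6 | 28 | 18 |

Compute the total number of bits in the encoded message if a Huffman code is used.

170

Merge the two smallest weights repeatedly:
combine s1(3), s3(6) → 9
combine 9, s5(18) → 27
combine s2(26), 27 → 53
combine s4(28), 53 → 81
The encoded length is the sum of every internal node's weight: 9 + 27 + 53 + 81 = 170 bits.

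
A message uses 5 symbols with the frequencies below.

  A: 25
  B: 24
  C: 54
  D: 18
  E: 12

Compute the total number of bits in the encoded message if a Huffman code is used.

291

Greedily combine the two least-frequent nodes:
merge E(12) and D(18): 30
merge B(24) and A(25): 49
merge 30 and 49: 79
merge C(54) and 79: 133
Each symbol's bit-cost is frequency × depth; summing gives 291 bits (equivalently 30 + 49 + 79 + 133).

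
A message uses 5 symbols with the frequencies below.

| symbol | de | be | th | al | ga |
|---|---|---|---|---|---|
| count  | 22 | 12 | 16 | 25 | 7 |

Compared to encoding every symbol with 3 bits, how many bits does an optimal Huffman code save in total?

Fixed-length: 3 bits × 82 symbols = 246 bits.
Huffman merges:
merge ga(7) and be(12): 19
merge th(16) and 19: 35
merge de(22) and al(25): 47
merge 35 and 47: 82
Huffman total = 19 + 35 + 47 + 82 = 183 bits.
Saving = 246 − 183 = 63 bits.

63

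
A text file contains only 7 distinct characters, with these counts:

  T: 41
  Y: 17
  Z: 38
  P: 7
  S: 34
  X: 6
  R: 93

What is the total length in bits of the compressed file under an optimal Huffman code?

565

Greedily combine the two least-frequent nodes:
combine X(6), P(7) → 13
combine 13, Y(17) → 30
combine 30, S(34) → 64
combine Z(38), T(41) → 79
combine 64, 79 → 143
combine R(93), 143 → 236
The encoded length is the sum of every internal node's weight: 13 + 30 + 64 + 79 + 143 + 236 = 565 bits.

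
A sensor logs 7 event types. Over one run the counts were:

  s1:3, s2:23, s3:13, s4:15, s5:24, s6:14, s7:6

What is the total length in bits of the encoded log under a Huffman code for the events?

Greedily combine the two least-frequent nodes:
s1(3) + s7(6) → 9
9 + s3(13) → 22
s6(14) + s4(15) → 29
22 + s2(23) → 45
s5(24) + 29 → 53
45 + 53 → 98
The encoded length is the sum of every internal node's weight: 9 + 22 + 29 + 45 + 53 + 98 = 256 bits.

256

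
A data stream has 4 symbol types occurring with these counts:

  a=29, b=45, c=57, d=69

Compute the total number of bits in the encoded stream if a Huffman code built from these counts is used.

Greedily combine the two least-frequent nodes:
merge a(29) and b(45): 74
merge c(57) and d(69): 126
merge 74 and 126: 200
The encoded length is the sum of every internal node's weight: 74 + 126 + 200 = 400 bits.

400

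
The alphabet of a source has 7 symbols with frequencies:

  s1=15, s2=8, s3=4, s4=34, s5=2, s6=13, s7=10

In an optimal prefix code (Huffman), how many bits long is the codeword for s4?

1

Repeatedly merge the two smallest:
s5(2) + s3(4) → 6
6 + s2(8) → 14
s7(10) + s6(13) → 23
14 + s1(15) → 29
23 + 29 → 52
s4(34) + 52 → 86
s4 is merged only at the final step, so code length = 1.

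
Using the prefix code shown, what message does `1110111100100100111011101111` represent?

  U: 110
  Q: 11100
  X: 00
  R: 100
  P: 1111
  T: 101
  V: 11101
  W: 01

Read left to right; each codeword is recognised as soon as it completes (prefix code):
  11101→V | 11100→Q | 100→R | 100→R | 11101→V | 110→U | 1111→P
Decoded message: VQRRVUP

VQRRVUP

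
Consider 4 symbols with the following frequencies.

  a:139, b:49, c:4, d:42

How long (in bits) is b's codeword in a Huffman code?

Huffman merges, smallest pair first:
c(4) + d(42) → 46
46 + b(49) → 95
95 + a(139) → 234
b's leaf is at depth 2, giving a 2-bit codeword.

2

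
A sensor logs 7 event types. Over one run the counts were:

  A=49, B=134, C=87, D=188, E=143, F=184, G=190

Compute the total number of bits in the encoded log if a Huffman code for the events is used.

2683

Build the Huffman tree bottom-up:
merge A(49) and C(87): 136
merge B(134) and 136: 270
merge E(143) and F(184): 327
merge D(188) and G(190): 378
merge 270 and 327: 597
merge 378 and 597: 975
Each symbol's bit-cost is frequency × depth; summing gives 2683 bits (equivalently 136 + 270 + 327 + 378 + 597 + 975).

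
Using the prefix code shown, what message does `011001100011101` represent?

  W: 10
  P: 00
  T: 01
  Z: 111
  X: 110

Read left to right; each codeword is recognised as soon as it completes (prefix code):
  01→T | 10→W | 01→T | 10→W | 00→P | 111→Z | 01→T
Decoded message: TWTWPZT

TWTWPZT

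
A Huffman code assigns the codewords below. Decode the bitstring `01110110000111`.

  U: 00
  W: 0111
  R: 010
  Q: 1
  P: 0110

WPUW

Read left to right; each codeword is recognised as soon as it completes (prefix code):
  0111→W | 0110→P | 00→U | 0111→W
Decoded message: WPUW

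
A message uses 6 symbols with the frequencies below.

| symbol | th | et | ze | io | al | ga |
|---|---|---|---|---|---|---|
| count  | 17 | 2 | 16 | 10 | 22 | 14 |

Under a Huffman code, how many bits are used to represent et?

4

Repeatedly merge the two smallest:
combine et(2), io(10) → 12
combine 12, ga(14) → 26
combine ze(16), th(17) → 33
combine al(22), 26 → 48
combine 33, 48 → 81
et's leaf is at depth 4, giving a 4-bit codeword.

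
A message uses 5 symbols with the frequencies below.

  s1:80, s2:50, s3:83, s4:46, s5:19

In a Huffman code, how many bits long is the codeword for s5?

Repeatedly merge the two smallest:
s5(19) + s4(46) → 65
s2(50) + 65 → 115
s1(80) + s3(83) → 163
115 + 163 → 278
s5's leaf is at depth 3, giving a 3-bit codeword.

3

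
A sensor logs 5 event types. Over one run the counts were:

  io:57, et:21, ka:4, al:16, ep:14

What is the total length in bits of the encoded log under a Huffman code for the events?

219

Merge the two smallest weights repeatedly:
ka(4) + ep(14) → 18
al(16) + 18 → 34
et(21) + 34 → 55
55 + io(57) → 112
Total encoded bits = sum of merged weights = 18 + 34 + 55 + 112 = 219.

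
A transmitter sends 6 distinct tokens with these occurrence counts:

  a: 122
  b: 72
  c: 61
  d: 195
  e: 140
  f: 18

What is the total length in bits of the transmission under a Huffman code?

1446

Greedily combine the two least-frequent nodes:
combine f(18), c(61) → 79
combine b(72), 79 → 151
combine a(122), e(140) → 262
combine 151, d(195) → 346
combine 262, 346 → 608
The encoded length is the sum of every internal node's weight: 79 + 151 + 262 + 346 + 608 = 1446 bits.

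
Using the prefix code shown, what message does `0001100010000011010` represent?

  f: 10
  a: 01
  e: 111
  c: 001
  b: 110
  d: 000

dbcdcff

Read left to right; each codeword is recognised as soon as it completes (prefix code):
  000→d | 110→b | 001→c | 000→d | 001→c | 10→f | 10→f
Decoded message: dbcdcff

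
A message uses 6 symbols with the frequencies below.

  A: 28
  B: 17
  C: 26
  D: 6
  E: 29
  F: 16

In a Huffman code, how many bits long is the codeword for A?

Build the tree from the bottom:
merge D(6) and F(16): 22
merge B(17) and 22: 39
merge C(26) and A(28): 54
merge E(29) and 39: 68
merge 54 and 68: 122
The subtree containing A is merged 2 times, so code length = 2.

2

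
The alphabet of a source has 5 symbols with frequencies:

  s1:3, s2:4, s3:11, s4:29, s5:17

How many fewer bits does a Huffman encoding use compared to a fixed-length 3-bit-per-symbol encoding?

68

Fixed-length: 3 bits × 64 symbols = 192 bits.
Huffman merges:
merge s1(3) and s2(4): 7
merge 7 and s3(11): 18
merge s5(17) and 18: 35
merge s4(29) and 35: 64
Huffman total = 7 + 18 + 35 + 64 = 124 bits.
Saving = 192 − 124 = 68 bits.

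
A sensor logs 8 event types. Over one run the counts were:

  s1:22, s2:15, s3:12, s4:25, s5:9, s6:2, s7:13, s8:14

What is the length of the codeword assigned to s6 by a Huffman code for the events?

4

Build the tree from the bottom:
s6(2) + s5(9) → 11
11 + s3(12) → 23
s7(13) + s8(14) → 27
s2(15) + s1(22) → 37
23 + s4(25) → 48
27 + 37 → 64
48 + 64 → 112
The subtree containing s6 is merged 4 times, so code length = 4.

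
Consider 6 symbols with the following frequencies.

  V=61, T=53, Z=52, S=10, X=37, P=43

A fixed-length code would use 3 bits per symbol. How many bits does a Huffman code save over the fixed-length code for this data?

Fixed-length: 3 bits × 256 symbols = 768 bits.
Huffman merges:
combine S(10), X(37) → 47
combine P(43), 47 → 90
combine Z(52), T(53) → 105
combine V(61), 90 → 151
combine 105, 151 → 256
Huffman total = 47 + 90 + 105 + 151 + 256 = 649 bits.
Saving = 768 − 649 = 119 bits.

119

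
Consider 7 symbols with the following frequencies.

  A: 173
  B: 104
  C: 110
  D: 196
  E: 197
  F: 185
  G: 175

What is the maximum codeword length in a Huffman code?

Merge the two lowest-weight nodes at each step:
merge B(104) and C(110): 214
merge A(173) and G(175): 348
merge F(185) and D(196): 381
merge E(197) and 214: 411
merge 348 and 381: 729
merge 411 and 729: 1140
Maximum depth reached is 3.

3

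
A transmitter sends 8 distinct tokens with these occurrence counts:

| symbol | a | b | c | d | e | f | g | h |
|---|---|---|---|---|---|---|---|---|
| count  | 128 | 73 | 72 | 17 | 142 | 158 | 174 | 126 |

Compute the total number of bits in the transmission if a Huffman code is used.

Greedily combine the two least-frequent nodes:
combine d(17), c(72) → 89
combine b(73), 89 → 162
combine h(126), a(128) → 254
combine e(142), f(158) → 300
combine 162, g(174) → 336
combine 254, 300 → 554
combine 336, 554 → 890
The encoded length is the sum of every internal node's weight: 89 + 162 + 254 + 300 + 336 + 554 + 890 = 2585 bits.

2585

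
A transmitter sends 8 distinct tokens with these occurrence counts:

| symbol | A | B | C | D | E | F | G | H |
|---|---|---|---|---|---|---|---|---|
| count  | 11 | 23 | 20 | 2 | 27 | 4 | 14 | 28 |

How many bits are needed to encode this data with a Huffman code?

Build the Huffman tree bottom-up:
D(2) + F(4) → 6
6 + A(11) → 17
G(14) + 17 → 31
C(20) + B(23) → 43
E(27) + H(28) → 55
31 + 43 → 74
55 + 74 → 129
Each symbol's bit-cost is frequency × depth; summing gives 355 bits (equivalently 6 + 17 + 31 + 43 + 55 + 74 + 129).

355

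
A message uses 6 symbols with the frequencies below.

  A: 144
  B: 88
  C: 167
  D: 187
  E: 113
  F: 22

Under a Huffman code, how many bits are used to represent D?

Huffman merges, smallest pair first:
F(22) + B(88) → 110
110 + E(113) → 223
A(144) + C(167) → 311
D(187) + 223 → 410
311 + 410 → 721
D sits 2 levels below the root, so its codeword is 2 bits.

2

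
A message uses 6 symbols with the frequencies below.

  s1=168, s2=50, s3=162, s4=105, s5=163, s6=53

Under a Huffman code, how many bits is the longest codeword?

4

Merge the two lowest-weight nodes at each step:
s2(50) + s6(53) → 103
103 + s4(105) → 208
s3(162) + s5(163) → 325
s1(168) + 208 → 376
325 + 376 → 701
Maximum depth reached is 4.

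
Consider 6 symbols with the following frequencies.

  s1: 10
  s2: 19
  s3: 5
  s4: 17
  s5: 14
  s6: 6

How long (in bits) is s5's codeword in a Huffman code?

2

Build the tree from the bottom:
s3(5) + s6(6) → 11
s1(10) + 11 → 21
s5(14) + s4(17) → 31
s2(19) + 21 → 40
31 + 40 → 71
The subtree containing s5 is merged 2 times, so code length = 2.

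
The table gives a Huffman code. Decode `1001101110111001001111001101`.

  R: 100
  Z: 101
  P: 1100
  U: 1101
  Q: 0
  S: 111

RUUPRSRU

Read left to right; each codeword is recognised as soon as it completes (prefix code):
  100→R | 1101→U | 1101→U | 1100→P | 100→R | 111→S | 100→R | 1101→U
Decoded message: RUUPRSRU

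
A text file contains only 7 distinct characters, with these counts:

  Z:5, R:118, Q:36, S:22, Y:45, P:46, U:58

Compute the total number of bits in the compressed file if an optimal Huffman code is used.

841

Greedily combine the two least-frequent nodes:
combine Z(5), S(22) → 27
combine 27, Q(36) → 63
combine Y(45), P(46) → 91
combine U(58), 63 → 121
combine 91, R(118) → 209
combine 121, 209 → 330
The encoded length is the sum of every internal node's weight: 27 + 63 + 91 + 121 + 209 + 330 = 841 bits.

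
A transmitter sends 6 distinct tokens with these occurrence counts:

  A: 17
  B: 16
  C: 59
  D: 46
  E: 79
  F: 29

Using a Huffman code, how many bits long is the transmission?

Merge the two smallest weights repeatedly:
merge B(16) and A(17): 33
merge F(29) and 33: 62
merge D(46) and C(59): 105
merge 62 and E(79): 141
merge 105 and 141: 246
Total encoded bits = sum of merged weights = 33 + 62 + 105 + 141 + 246 = 587.

587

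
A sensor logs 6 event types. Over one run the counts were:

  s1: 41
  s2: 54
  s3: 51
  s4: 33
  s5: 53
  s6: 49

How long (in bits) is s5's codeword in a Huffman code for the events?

Repeatedly merge the two smallest:
s4(33) + s1(41) → 74
s6(49) + s3(51) → 100
s5(53) + s2(54) → 107
74 + 100 → 174
107 + 174 → 281
The subtree containing s5 is merged 2 times, so code length = 2.

2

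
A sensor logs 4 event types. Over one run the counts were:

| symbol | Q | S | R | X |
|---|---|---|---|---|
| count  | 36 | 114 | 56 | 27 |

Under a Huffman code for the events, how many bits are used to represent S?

1

Repeatedly merge the two smallest:
merge X(27) and Q(36): 63
merge R(56) and 63: 119
merge S(114) and 119: 233
S is a child of the root — depth 1, so its codeword is a single bit.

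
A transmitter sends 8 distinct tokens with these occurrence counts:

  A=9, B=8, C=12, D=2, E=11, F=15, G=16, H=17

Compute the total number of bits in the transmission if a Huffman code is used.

Build the Huffman tree bottom-up:
merge D(2) and B(8): 10
merge A(9) and 10: 19
merge E(11) and C(12): 23
merge F(15) and G(16): 31
merge H(17) and 19: 36
merge 23 and 31: 54
merge 36 and 54: 90
Total encoded bits = sum of merged weights = 10 + 19 + 23 + 31 + 36 + 54 + 90 = 263.

263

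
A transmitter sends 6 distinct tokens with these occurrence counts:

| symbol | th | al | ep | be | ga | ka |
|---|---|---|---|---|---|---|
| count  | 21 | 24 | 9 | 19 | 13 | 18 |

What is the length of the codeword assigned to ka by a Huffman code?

Huffman merges, smallest pair first:
ep(9) + ga(13) → 22
ka(18) + be(19) → 37
th(21) + 22 → 43
al(24) + 37 → 61
43 + 61 → 104
ka's leaf is at depth 3, giving a 3-bit codeword.

3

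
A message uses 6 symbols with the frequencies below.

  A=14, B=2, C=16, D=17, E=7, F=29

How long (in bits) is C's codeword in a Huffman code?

Huffman merges, smallest pair first:
merge B(2) and E(7): 9
merge 9 and A(14): 23
merge C(16) and D(17): 33
merge 23 and F(29): 52
merge 33 and 52: 85
C sits 2 levels below the root, so its codeword is 2 bits.

2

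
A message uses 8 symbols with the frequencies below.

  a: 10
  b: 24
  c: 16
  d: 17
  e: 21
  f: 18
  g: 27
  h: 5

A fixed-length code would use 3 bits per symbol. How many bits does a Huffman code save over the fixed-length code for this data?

Fixed-length: 3 bits × 138 symbols = 414 bits.
Huffman merges:
merge h(5) and a(10): 15
merge 15 and c(16): 31
merge d(17) and f(18): 35
merge e(21) and b(24): 45
merge g(27) and 31: 58
merge 35 and 45: 80
merge 58 and 80: 138
Huffman total = 15 + 31 + 35 + 45 + 58 + 80 + 138 = 402 bits.
Saving = 414 − 402 = 12 bits.

12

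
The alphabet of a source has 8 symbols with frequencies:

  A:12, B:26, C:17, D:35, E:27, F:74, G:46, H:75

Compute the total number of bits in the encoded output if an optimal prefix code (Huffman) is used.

Greedily combine the two least-frequent nodes:
merge A(12) and C(17): 29
merge B(26) and E(27): 53
merge 29 and D(35): 64
merge G(46) and 53: 99
merge 64 and F(74): 138
merge H(75) and 99: 174
merge 138 and 174: 312
The encoded length is the sum of every internal node's weight: 29 + 53 + 64 + 99 + 138 + 174 + 312 = 869 bits.

869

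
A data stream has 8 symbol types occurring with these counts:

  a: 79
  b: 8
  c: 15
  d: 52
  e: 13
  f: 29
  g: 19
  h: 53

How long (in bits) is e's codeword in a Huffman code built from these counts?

5

Huffman merges, smallest pair first:
b(8) + e(13) → 21
c(15) + g(19) → 34
21 + f(29) → 50
34 + 50 → 84
d(52) + h(53) → 105
a(79) + 84 → 163
105 + 163 → 268
e sits 5 levels below the root, so its codeword is 5 bits.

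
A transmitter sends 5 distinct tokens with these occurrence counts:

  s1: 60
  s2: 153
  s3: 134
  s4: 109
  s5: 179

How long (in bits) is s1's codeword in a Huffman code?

3

Repeatedly merge the two smallest:
s1(60) + s4(109) → 169
s3(134) + s2(153) → 287
169 + s5(179) → 348
287 + 348 → 635
s1 sits 3 levels below the root, so its codeword is 3 bits.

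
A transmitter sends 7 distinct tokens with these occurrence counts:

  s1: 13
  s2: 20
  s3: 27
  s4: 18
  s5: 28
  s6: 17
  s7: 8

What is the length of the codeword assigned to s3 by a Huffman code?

2

Huffman merges, smallest pair first:
merge s7(8) and s1(13): 21
merge s6(17) and s4(18): 35
merge s2(20) and 21: 41
merge s3(27) and s5(28): 55
merge 35 and 41: 76
merge 55 and 76: 131
s3's leaf is at depth 2, giving a 2-bit codeword.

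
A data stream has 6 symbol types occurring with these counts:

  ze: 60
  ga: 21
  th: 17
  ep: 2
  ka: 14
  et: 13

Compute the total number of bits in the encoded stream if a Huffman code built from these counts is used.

Merge the two smallest weights repeatedly:
ep(2) + et(13) → 15
ka(14) + 15 → 29
th(17) + ga(21) → 38
29 + 38 → 67
ze(60) + 67 → 127
Each symbol's bit-cost is frequency × depth; summing gives 276 bits (equivalently 15 + 29 + 38 + 67 + 127).

276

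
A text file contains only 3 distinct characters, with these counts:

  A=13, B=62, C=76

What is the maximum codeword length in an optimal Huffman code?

Merge the two lowest-weight nodes at each step:
combine A(13), B(62) → 75
combine 75, C(76) → 151
The first pair merged (A, B) ends up deepest, at depth 2.

2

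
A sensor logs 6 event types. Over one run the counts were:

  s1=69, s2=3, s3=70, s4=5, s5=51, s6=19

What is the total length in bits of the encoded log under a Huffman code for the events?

Merge the two smallest weights repeatedly:
combine s2(3), s4(5) → 8
combine 8, s6(19) → 27
combine 27, s5(51) → 78
combine s1(69), s3(70) → 139
combine 78, 139 → 217
Total encoded bits = sum of merged weights = 8 + 27 + 78 + 139 + 217 = 469.

469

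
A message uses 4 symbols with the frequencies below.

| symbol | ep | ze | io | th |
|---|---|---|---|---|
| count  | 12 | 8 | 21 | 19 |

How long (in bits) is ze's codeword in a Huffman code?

3

Build the tree from the bottom:
combine ze(8), ep(12) → 20
combine th(19), 20 → 39
combine io(21), 39 → 60
ze sits 3 levels below the root, so its codeword is 3 bits.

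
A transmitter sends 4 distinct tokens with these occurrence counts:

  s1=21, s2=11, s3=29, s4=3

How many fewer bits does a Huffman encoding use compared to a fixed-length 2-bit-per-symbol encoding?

Fixed-length: 2 bits × 64 symbols = 128 bits.
Huffman merges:
merge s4(3) and s2(11): 14
merge 14 and s1(21): 35
merge s3(29) and 35: 64
Huffman total = 14 + 35 + 64 = 113 bits.
Saving = 128 − 113 = 15 bits.

15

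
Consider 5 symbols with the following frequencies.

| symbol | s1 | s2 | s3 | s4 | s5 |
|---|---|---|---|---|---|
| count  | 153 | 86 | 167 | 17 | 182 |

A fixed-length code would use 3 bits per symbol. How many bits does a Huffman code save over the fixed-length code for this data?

Fixed-length: 3 bits × 605 symbols = 1815 bits.
Huffman merges:
s4(17) + s2(86) → 103
103 + s1(153) → 256
s3(167) + s5(182) → 349
256 + 349 → 605
Huffman total = 103 + 256 + 349 + 605 = 1313 bits.
Saving = 1815 − 1313 = 502 bits.

502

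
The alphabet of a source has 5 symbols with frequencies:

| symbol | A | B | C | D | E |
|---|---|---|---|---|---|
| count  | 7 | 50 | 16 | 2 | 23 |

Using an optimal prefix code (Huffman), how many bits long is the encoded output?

Greedily combine the two least-frequent nodes:
merge D(2) and A(7): 9
merge 9 and C(16): 25
merge E(23) and 25: 48
merge 48 and B(50): 98
Each symbol's bit-cost is frequency × depth; summing gives 180 bits (equivalently 9 + 25 + 48 + 98).

180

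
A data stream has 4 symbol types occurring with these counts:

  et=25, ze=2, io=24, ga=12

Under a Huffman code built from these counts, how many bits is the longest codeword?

Merge the two lowest-weight nodes at each step:
combine ze(2), ga(12) → 14
combine 14, io(24) → 38
combine et(25), 38 → 63
Maximum depth reached is 3.

3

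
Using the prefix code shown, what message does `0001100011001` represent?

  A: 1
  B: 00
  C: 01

Read left to right; each codeword is recognised as soon as it completes (prefix code):
  00→B | 01→C | 1→A | 00→B | 01→C | 1→A | 00→B | 1→A
Decoded message: BCABCABA

BCABCABA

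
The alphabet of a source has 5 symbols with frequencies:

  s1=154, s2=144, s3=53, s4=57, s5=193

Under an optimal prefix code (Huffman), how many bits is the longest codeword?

Merge the two lowest-weight nodes at each step:
merge s3(53) and s4(57): 110
merge 110 and s2(144): 254
merge s1(154) and s5(193): 347
merge 254 and 347: 601
The first pair merged (s3, s4) ends up deepest, at depth 3.

3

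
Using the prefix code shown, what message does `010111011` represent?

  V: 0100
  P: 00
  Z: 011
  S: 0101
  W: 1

Read left to right; each codeword is recognised as soon as it completes (prefix code):
  0101→S | 1→W | 1→W | 011→Z
Decoded message: SWWZ

SWWZ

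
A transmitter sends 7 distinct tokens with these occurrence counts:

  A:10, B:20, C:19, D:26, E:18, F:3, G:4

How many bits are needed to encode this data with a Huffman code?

259

Merge the two smallest weights repeatedly:
merge F(3) and G(4): 7
merge 7 and A(10): 17
merge 17 and E(18): 35
merge C(19) and B(20): 39
merge D(26) and 35: 61
merge 39 and 61: 100
Each symbol's bit-cost is frequency × depth; summing gives 259 bits (equivalently 7 + 17 + 35 + 39 + 61 + 100).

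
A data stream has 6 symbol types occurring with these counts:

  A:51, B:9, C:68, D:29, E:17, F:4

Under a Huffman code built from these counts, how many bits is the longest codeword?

5

Merge the two lowest-weight nodes at each step:
combine F(4), B(9) → 13
combine 13, E(17) → 30
combine D(29), 30 → 59
combine A(51), 59 → 110
combine C(68), 110 → 178
The first pair merged (F, B) ends up deepest, at depth 5.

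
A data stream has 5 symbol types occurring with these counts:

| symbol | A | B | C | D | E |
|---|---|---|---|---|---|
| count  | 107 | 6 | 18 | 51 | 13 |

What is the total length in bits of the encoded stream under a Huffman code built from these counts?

Merge the two smallest weights repeatedly:
B(6) + E(13) → 19
C(18) + 19 → 37
37 + D(51) → 88
88 + A(107) → 195
Each symbol's bit-cost is frequency × depth; summing gives 339 bits (equivalently 19 + 37 + 88 + 195).

339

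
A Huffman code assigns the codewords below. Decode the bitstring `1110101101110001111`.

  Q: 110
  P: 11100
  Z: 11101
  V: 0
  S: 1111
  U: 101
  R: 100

Read left to right; each codeword is recognised as soon as it completes (prefix code):
  11101→Z | 0→V | 110→Q | 11100→P | 0→V | 1111→S
Decoded message: ZVQPVS

ZVQPVS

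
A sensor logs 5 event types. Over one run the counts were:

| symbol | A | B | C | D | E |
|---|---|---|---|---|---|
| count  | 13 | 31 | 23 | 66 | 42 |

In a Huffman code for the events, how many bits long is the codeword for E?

Repeatedly merge the two smallest:
combine A(13), C(23) → 36
combine B(31), 36 → 67
combine E(42), D(66) → 108
combine 67, 108 → 175
E's leaf is at depth 2, giving a 2-bit codeword.

2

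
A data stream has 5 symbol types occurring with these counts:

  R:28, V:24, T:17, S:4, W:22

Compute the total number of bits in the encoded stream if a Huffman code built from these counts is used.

211

Merge the two smallest weights repeatedly:
combine S(4), T(17) → 21
combine 21, W(22) → 43
combine V(24), R(28) → 52
combine 43, 52 → 95
Total encoded bits = sum of merged weights = 21 + 43 + 52 + 95 = 211.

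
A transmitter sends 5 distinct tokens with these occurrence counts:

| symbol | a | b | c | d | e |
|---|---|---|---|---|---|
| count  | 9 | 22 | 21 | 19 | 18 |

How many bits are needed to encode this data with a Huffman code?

Greedily combine the two least-frequent nodes:
merge a(9) and e(18): 27
merge d(19) and c(21): 40
merge b(22) and 27: 49
merge 40 and 49: 89
The encoded length is the sum of every internal node's weight: 27 + 40 + 49 + 89 = 205 bits.

205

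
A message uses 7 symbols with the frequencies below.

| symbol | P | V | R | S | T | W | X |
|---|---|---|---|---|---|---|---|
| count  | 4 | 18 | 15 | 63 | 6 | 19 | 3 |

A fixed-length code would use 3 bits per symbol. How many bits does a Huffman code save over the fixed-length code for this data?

106

Fixed-length: 3 bits × 128 symbols = 384 bits.
Huffman merges:
X(3) + P(4) → 7
T(6) + 7 → 13
13 + R(15) → 28
V(18) + W(19) → 37
28 + 37 → 65
S(63) + 65 → 128
Huffman total = 7 + 13 + 28 + 37 + 65 + 128 = 278 bits.
Saving = 384 − 278 = 106 bits.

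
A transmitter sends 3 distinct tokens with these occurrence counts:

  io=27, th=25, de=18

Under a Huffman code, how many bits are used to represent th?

Repeatedly merge the two smallest:
de(18) + th(25) → 43
io(27) + 43 → 70
th sits 2 levels below the root, so its codeword is 2 bits.

2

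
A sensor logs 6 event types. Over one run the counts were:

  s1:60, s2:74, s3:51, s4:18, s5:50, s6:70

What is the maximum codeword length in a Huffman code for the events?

Merge the two lowest-weight nodes at each step:
s4(18) + s5(50) → 68
s3(51) + s1(60) → 111
68 + s6(70) → 138
s2(74) + 111 → 185
138 + 185 → 323
The first pair merged (s4, s5) ends up deepest, at depth 3.

3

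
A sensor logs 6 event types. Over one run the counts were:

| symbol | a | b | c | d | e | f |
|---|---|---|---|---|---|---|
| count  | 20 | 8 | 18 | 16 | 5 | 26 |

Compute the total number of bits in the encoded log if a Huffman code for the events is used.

228

Build the Huffman tree bottom-up:
combine e(5), b(8) → 13
combine 13, d(16) → 29
combine c(18), a(20) → 38
combine f(26), 29 → 55
combine 38, 55 → 93
Total encoded bits = sum of merged weights = 13 + 29 + 38 + 55 + 93 = 228.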